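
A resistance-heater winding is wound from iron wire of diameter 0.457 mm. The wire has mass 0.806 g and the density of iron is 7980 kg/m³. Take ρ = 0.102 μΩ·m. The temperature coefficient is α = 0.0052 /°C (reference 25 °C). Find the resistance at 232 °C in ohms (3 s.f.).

0.795 Ω

ρ = 0.102 μΩ·m = 1.02×10^-7 Ω·m
A = π(d/2)² = π(2.2850e-04 m)² = 1.6403e-07 m²
L = m/(density·A) = 8.060×10^-4/(7980×1.6403e-07) = 0.6158 m
R = ρL/A = (1.02×10^-7)(0.6158)/(1.6403e-07) = 0.3829 Ω
R(232 °C) = 0.3829 × (1 + 0.0052×207) = 0.795 Ω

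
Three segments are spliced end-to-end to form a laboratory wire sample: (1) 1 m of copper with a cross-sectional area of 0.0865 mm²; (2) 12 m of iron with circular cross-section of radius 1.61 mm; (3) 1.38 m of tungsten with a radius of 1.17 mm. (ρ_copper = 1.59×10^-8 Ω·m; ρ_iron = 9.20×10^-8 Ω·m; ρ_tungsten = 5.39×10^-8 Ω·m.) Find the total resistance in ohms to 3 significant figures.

0.337 Ω

Seg 1: A = 0.0865 mm² = 8.650e-08 m²
R_1 = (1.59×10^-8)(1)/(8.650e-08) = 0.1838 Ω
Seg 2: A = πr² = π(1.6100e-03 m)² = 8.143e-06 m²
R_2 = (9.20×10^-8)(12)/(8.143e-06) = 0.1356 Ω
Seg 3: A = πr² = π(1.1700e-03 m)² = 4.301e-06 m²
R_3 = (5.39×10^-8)(1.38)/(4.301e-06) = 0.0173 Ω
R_total = R_1 + R_2 + R_3 = 0.337 Ω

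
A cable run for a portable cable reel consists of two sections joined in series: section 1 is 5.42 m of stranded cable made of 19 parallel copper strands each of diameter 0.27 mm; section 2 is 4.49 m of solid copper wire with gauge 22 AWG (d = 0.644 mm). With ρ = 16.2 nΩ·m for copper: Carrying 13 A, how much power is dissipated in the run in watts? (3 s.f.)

ρ = 16.2 nΩ·m = 1.62×10^-8 Ω·m
Section 1: A_strand = π(1.3500e-04)² = 5.726e-08 m²; R₁ = ρL/(N·A_s) = (1.62×10^-8)(5.42)/(19×5.726e-08) = 0.08071 Ω
Section 2: A = π(0.644/2 mm)² = π(3.2200e-04 m)² = 3.257e-07 m²
R₂ = (1.62×10^-8)(4.49)/(3.257e-07) = 0.2233 Ω
R = R₁ + R₂ = 0.304 Ω
P = I²R = (13)² × 0.304 = 51.4 W

51.4 W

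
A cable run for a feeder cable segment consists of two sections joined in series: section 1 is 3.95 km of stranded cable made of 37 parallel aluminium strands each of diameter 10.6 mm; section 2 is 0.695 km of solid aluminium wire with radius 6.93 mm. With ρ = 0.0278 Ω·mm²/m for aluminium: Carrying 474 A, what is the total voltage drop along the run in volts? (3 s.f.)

ρ = 0.0278 Ω·mm²/m = 2.78×10^-8 Ω·m
Section 1: A_strand = π(5.3000e-03)² = 8.825e-05 m²; R₁ = ρL/(N·A_s) = (2.78×10^-8)(3950)/(37×8.825e-05) = 0.03363 Ω
Section 2: A = πr² = π(6.9300e-03 m)² = 1.509e-04 m²
R₂ = (2.78×10^-8)(695)/(1.509e-04) = 0.1281 Ω
R = R₁ + R₂ = 0.1617 Ω
V = IR = 474 × 0.1617 = 76.6 V

76.6 V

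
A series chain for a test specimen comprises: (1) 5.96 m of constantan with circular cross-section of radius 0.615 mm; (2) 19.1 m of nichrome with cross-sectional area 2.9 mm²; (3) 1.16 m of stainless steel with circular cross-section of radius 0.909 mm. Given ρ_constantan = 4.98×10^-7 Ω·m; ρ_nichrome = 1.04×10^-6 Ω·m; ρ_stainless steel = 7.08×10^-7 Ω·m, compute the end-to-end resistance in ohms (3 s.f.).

9.66 Ω

Seg 1: A = πr² = π(6.1500e-04 m)² = 1.188e-06 m²
R_1 = (4.98×10^-7)(5.96)/(1.188e-06) = 2.498 Ω
Seg 2: A = 2.9 mm² = 2.900e-06 m²
R_2 = (1.04×10^-6)(19.1)/(2.900e-06) = 6.85 Ω
Seg 3: A = πr² = π(9.0900e-04 m)² = 2.596e-06 m²
R_3 = (7.08×10^-7)(1.16)/(2.596e-06) = 0.3164 Ω
R_total = R_1 + R_2 + R_3 = 9.66 Ω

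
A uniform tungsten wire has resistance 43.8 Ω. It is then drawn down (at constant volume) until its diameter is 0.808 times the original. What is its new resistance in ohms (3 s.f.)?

103 Ω

Volume constant ⇒ L' = L/r² with r = 0.808. R' = ρL'/A' = ρ(L/r²)/(πr²d₀²/4) = R/r⁴.
R' = 2.346 × 43.8 = 103 Ω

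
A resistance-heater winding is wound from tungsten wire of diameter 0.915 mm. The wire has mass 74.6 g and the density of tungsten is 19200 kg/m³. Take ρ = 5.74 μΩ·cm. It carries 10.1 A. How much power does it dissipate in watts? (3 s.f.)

52.6 W

ρ = 5.74 μΩ·cm = 5.74×10^-8 Ω·m
A = π(d/2)² = π(4.5750e-04 m)² = 6.5755e-07 m²
L = m/(density·A) = 0.0746/(19200×6.5755e-07) = 5.909 m
R = ρL/A = (5.74×10^-8)(5.909)/(6.5755e-07) = 0.5158 Ω
P = I²R = (10.1)² × 0.5158 = 52.6 W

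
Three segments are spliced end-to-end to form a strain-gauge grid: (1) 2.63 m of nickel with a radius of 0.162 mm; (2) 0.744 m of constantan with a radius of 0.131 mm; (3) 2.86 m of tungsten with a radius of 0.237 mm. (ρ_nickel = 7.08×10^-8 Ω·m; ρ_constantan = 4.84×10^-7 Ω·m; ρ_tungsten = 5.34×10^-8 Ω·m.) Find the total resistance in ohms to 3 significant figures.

9.80 Ω

Seg 1: A = πr² = π(1.6200e-04 m)² = 8.245e-08 m²
R_1 = (7.08×10^-8)(2.63)/(8.245e-08) = 2.258 Ω
Seg 2: A = πr² = π(1.3100e-04 m)² = 5.391e-08 m²
R_2 = (4.84×10^-7)(0.744)/(5.391e-08) = 6.679 Ω
Seg 3: A = πr² = π(2.3700e-04 m)² = 1.765e-07 m²
R_3 = (5.34×10^-8)(2.86)/(1.765e-07) = 0.8655 Ω
R_total = R_1 + R_2 + R_3 = 9.80 Ω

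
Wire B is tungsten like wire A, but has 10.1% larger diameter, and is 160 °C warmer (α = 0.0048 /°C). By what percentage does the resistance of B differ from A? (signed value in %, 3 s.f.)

45.9%

R ∝ ρL/d² with ρ ∝ (1+αΔT), so R_B/R_A = (1 + 10.1/100)⁻² × (1 + 0.0048×160)
= 0.8249 × 1.768 = 1.458
(R_B − R_A)/R_A = 1.458 − 1 = 45.9%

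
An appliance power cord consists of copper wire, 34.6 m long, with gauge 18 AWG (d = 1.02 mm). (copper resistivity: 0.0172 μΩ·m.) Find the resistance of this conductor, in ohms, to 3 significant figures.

ρ = 0.0172 μΩ·m = 1.72×10^-8 Ω·m
A = π(1.02/2 mm)² = π(5.1000e-04 m)² = 8.171e-07 m²
R = ρL/A = (1.72×10^-8)(34.6 m)/(8.171e-07 m²) = 0.728 Ω

0.728 Ω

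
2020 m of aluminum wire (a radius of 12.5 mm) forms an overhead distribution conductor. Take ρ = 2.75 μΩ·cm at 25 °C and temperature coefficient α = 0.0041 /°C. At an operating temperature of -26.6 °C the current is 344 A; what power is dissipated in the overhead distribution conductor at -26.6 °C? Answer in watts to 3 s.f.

ρ = 2.75 μΩ·cm = 2.75×10^-8 Ω·m
A = πr² = π(1.2500e-02 m)² = 4.909e-04 m²
R₍25₎ = ρL/A = (2.75×10^-8)(2020)/(4.909e-04) = 0.1132 Ω
R₍-26.6₎ = R₍25₎(1 + αΔT) = 0.1132 × (1 + 0.0041×-51.6) = 0.08922 Ω
P = I²R = (344)² × 0.08922 = 10600 W

10600 W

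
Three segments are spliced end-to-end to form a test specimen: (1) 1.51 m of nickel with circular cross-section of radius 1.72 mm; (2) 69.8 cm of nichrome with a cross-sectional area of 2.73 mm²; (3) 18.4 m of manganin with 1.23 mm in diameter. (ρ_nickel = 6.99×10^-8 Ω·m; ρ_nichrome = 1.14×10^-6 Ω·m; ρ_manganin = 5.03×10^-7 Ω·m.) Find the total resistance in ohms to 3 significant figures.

8.09 Ω

Seg 1: A = πr² = π(1.7200e-03 m)² = 9.294e-06 m²
R_1 = (6.99×10^-8)(1.51)/(9.294e-06) = 0.01136 Ω
Seg 2: A = 2.73 mm² = 2.730e-06 m²
R_2 = (1.14×10^-6)(0.698)/(2.730e-06) = 0.2915 Ω
Seg 3: A = π(d/2)² = π(6.1500e-04 m)² = 1.188e-06 m²
R_3 = (5.03×10^-7)(18.4)/(1.188e-06) = 7.789 Ω
R_total = R_1 + R_2 + R_3 = 8.09 Ω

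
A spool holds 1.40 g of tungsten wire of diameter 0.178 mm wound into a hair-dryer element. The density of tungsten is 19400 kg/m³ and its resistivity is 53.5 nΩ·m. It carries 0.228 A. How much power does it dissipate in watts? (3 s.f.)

ρ = 53.5 nΩ·m = 5.35×10^-8 Ω·m
A = π(d/2)² = π(8.9000e-05 m)² = 2.4885e-08 m²
L = m/(density·A) = 0.0014/(19400×2.4885e-08) = 2.9 m
R = ρL/A = (5.35×10^-8)(2.9)/(2.4885e-08) = 6.235 Ω
P = I²R = (0.228)² × 6.235 = 0.324 W

0.324 W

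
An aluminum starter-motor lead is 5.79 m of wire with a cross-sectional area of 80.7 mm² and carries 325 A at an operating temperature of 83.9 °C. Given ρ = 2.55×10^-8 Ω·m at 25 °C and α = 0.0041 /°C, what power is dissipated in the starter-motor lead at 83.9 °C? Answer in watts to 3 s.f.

A = 80.7 mm² = 8.070e-05 m²
R₍25₎ = ρL/A = (2.55×10^-8)(5.79)/(8.070e-05) = 0.00183 Ω
R₍83.9₎ = R₍25₎(1 + αΔT) = 0.00183 × (1 + 0.0041×58.9) = 0.002271 Ω
P = I²R = (325)² × 0.002271 = 240 W

240 W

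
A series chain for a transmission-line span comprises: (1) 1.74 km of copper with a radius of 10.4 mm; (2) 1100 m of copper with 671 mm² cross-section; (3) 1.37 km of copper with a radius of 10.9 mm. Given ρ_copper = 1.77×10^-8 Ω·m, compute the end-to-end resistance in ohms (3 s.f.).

0.185 Ω

Seg 1: A = πr² = π(1.0400e-02 m)² = 3.398e-04 m²
R_1 = (1.77×10^-8)(1740)/(3.398e-04) = 0.09064 Ω
Seg 2: A = 671 mm² = 6.710e-04 m²
R_2 = (1.77×10^-8)(1100)/(6.710e-04) = 0.02902 Ω
Seg 3: A = πr² = π(1.0900e-02 m)² = 3.733e-04 m²
R_3 = (1.77×10^-8)(1370)/(3.733e-04) = 0.06497 Ω
R_total = R_1 + R_2 + R_3 = 0.185 Ω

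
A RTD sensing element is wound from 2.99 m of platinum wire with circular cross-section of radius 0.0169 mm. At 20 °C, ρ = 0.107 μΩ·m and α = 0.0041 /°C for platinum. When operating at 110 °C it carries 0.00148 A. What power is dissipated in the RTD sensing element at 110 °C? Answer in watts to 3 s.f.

0.00107 W

ρ = 0.107 μΩ·m = 1.07×10^-7 Ω·m
A = πr² = π(1.6900e-05 m)² = 8.973e-10 m²
R₍20₎ = ρL/A = (1.07×10^-7)(2.99)/(8.973e-10) = 356.6 Ω
R₍110₎ = R₍20₎(1 + αΔT) = 356.6 × (1 + 0.0041×90) = 488.1 Ω
P = I²R = (0.00148)² × 488.1 = 0.00107 W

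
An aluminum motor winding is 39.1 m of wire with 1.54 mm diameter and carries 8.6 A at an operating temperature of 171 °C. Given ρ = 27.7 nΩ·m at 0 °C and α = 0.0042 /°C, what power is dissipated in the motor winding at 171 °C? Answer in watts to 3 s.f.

ρ = 27.7 nΩ·m = 2.77×10^-8 Ω·m
A = π(d/2)² = π(7.7000e-04 m)² = 1.863e-06 m²
R₍0₎ = ρL/A = (2.77×10^-8)(39.1)/(1.863e-06) = 0.5815 Ω
R₍171₎ = R₍0₎(1 + αΔT) = 0.5815 × (1 + 0.0042×171) = 0.9991 Ω
P = I²R = (8.6)² × 0.9991 = 73.9 W

73.9 W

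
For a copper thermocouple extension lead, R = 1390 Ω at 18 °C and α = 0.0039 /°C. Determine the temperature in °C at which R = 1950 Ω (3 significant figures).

R = R₀(1 + α(T − T₀)) ⇒ T = T₀ + (R/R₀ − 1)/α
T = 18 + (1950/1390 − 1)/0.0039 = 18 + (0.4029)/0.0039 = 121 °C

121 °C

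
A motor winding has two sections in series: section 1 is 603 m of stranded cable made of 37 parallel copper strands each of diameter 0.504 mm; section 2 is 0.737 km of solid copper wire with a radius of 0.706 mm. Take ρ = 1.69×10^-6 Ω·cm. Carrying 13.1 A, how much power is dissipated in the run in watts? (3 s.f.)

ρ = 1.69×10^-6 Ω·cm = 1.69×10^-8 Ω·m
Section 1: A_strand = π(2.5200e-04)² = 1.995e-07 m²; R₁ = ρL/(N·A_s) = (1.69×10^-8)(603)/(37×1.995e-07) = 1.381 Ω
Section 2: A = πr² = π(7.0600e-04 m)² = 1.566e-06 m²
R₂ = (1.69×10^-8)(737)/(1.566e-06) = 7.954 Ω
R = R₁ + R₂ = 9.335 Ω
P = I²R = (13.1)² × 9.335 = 1600 W

1600 W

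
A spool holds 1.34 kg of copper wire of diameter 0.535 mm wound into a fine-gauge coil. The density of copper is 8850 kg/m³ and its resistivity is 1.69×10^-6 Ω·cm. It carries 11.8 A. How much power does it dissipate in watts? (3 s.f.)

ρ = 1.69×10^-6 Ω·cm = 1.69×10^-8 Ω·m
A = π(d/2)² = π(2.6750e-04 m)² = 2.2480e-07 m²
L = m/(density·A) = 1.34/(8850×2.2480e-07) = 673.5 m
R = ρL/A = (1.69×10^-8)(673.5)/(2.2480e-07) = 50.64 Ω
P = I²R = (11.8)² × 50.64 = 7050 W

7050 W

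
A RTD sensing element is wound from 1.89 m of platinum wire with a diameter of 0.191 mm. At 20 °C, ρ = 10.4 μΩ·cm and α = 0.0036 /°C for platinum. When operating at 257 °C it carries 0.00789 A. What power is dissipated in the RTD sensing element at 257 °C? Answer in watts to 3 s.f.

ρ = 10.4 μΩ·cm = 1.04×10^-7 Ω·m
A = π(d/2)² = π(9.5500e-05 m)² = 2.865e-08 m²
R₍20₎ = ρL/A = (1.04×10^-7)(1.89)/(2.865e-08) = 6.86 Ω
R₍257₎ = R₍20₎(1 + αΔT) = 6.86 × (1 + 0.0036×237) = 12.71 Ω
P = I²R = (0.00789)² × 12.71 = 7.91×10^-4 W

7.91×10^-4 W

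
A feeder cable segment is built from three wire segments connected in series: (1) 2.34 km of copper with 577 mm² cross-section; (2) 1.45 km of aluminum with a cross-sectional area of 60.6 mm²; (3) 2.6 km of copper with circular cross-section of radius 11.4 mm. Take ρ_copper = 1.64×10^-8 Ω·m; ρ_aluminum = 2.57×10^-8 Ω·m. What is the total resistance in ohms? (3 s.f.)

Seg 1: A = 577 mm² = 5.770e-04 m²
R_1 = (1.64×10^-8)(2340)/(5.770e-04) = 0.06651 Ω
Seg 2: A = 60.6 mm² = 6.060e-05 m²
R_2 = (2.57×10^-8)(1450)/(6.060e-05) = 0.6149 Ω
Seg 3: A = πr² = π(1.1400e-02 m)² = 4.083e-04 m²
R_3 = (1.64×10^-8)(2600)/(4.083e-04) = 0.1044 Ω
R_total = R_1 + R_2 + R_3 = 0.786 Ω

0.786 Ω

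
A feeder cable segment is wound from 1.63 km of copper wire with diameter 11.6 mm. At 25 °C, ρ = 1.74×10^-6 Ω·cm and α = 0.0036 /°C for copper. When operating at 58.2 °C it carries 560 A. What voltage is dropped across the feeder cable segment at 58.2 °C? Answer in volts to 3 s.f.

ρ = 1.74×10^-6 Ω·cm = 1.74×10^-8 Ω·m
A = π(d/2)² = π(5.8000e-03 m)² = 1.057e-04 m²
R₍25₎ = ρL/A = (1.74×10^-8)(1630)/(1.057e-04) = 0.2684 Ω
R₍58.2₎ = R₍25₎(1 + αΔT) = 0.2684 × (1 + 0.0036×33.2) = 0.3004 Ω
V = IR = 560 × 0.3004 = 168 V

168 V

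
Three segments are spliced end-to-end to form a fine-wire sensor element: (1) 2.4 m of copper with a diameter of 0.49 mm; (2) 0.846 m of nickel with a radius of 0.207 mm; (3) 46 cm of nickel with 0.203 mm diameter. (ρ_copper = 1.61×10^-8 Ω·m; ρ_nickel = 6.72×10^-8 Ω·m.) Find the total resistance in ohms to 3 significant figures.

1.58 Ω

Seg 1: A = π(d/2)² = π(2.4500e-04 m)² = 1.886e-07 m²
R_1 = (1.61×10^-8)(2.4)/(1.886e-07) = 0.2049 Ω
Seg 2: A = πr² = π(2.0700e-04 m)² = 1.346e-07 m²
R_2 = (6.72×10^-8)(0.846)/(1.346e-07) = 0.4223 Ω
Seg 3: A = π(d/2)² = π(1.0150e-04 m)² = 3.237e-08 m²
R_3 = (6.72×10^-8)(0.46)/(3.237e-08) = 0.9551 Ω
R_total = R_1 + R_2 + R_3 = 1.58 Ω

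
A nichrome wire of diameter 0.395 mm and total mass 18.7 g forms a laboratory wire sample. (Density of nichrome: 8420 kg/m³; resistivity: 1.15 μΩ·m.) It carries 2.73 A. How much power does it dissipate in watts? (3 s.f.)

1270 W

ρ = 1.15 μΩ·m = 1.15×10^-6 Ω·m
A = π(d/2)² = π(1.9750e-04 m)² = 1.2254e-07 m²
L = m/(density·A) = 0.0187/(8420×1.2254e-07) = 18.12 m
R = ρL/A = (1.15×10^-6)(18.12)/(1.2254e-07) = 170.1 Ω
P = I²R = (2.73)² × 170.1 = 1270 W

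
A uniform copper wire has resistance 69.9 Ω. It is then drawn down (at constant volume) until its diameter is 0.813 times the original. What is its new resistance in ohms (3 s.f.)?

160 Ω

Volume constant ⇒ L' = L/r² with r = 0.813. R' = ρL'/A' = ρ(L/r²)/(πr²d₀²/4) = R/r⁴.
R' = 2.289 × 69.9 = 160 Ω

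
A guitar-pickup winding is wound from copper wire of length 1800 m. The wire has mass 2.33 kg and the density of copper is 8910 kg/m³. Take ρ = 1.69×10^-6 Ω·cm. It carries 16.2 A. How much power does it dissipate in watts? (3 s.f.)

ρ = 1.69×10^-6 Ω·cm = 1.69×10^-8 Ω·m
A = m/(density·L) = 2.33/(8910×1800) = 1.4528e-07 m²
R = ρL/A = (1.69×10^-8)(1800)/(1.4528e-07) = 209.4 Ω
P = I²R = (16.2)² × 209.4 = 55000 W

55000 W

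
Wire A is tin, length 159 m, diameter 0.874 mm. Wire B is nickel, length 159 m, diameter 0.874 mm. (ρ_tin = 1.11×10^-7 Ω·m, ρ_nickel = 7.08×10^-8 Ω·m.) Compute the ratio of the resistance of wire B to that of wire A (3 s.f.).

0.638

R ∝ ρL/d², so R_B/R_A = (ρ_B/ρ_A)
= (7.08×10^-8/1.11×10^-7) = 0.638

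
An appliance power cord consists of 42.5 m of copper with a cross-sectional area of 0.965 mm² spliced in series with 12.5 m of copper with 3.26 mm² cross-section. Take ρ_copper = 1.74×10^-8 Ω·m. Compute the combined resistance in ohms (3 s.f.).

0.833 Ω

Segment 1: A = 0.965 mm² = 9.650e-07 m²
R₁ = ρL/A = (1.74×10^-8)(42.5)/(9.650e-07) = 0.7663 Ω
Segment 2: A = 3.26 mm² = 3.260e-06 m²
R₂ = (1.74×10^-8)(12.5)/(3.260e-06) = 0.06672 Ω
R = R₁ + R₂ = 0.833 Ω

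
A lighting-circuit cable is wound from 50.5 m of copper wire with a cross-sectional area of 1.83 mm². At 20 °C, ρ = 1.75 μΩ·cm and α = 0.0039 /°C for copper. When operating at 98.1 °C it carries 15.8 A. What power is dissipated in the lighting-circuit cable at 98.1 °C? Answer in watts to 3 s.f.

157 W

ρ = 1.75 μΩ·cm = 1.75×10^-8 Ω·m
A = 1.83 mm² = 1.830e-06 m²
R₍20₎ = ρL/A = (1.75×10^-8)(50.5)/(1.830e-06) = 0.4829 Ω
R₍98.1₎ = R₍20₎(1 + αΔT) = 0.4829 × (1 + 0.0039×78.1) = 0.63 Ω
P = I²R = (15.8)² × 0.63 = 157 W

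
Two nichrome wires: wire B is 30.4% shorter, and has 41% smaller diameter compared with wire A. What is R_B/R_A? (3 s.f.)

R ∝ L/d², so R_B/R_A = (1 − 30.4/100) × (1 − 41/100)⁻²
= 0.696 × 2.873 = 2.00

2.00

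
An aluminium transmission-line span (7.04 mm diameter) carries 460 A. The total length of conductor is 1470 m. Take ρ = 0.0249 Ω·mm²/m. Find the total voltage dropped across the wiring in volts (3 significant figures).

433 V

ρ = 0.0249 Ω·mm²/m = 2.49×10^-8 Ω·m
A = π(d/2)² = π(3.5200e-03 m)² = 3.893e-05 m²
R = ρL/A = (2.49×10^-8)(1470)/(3.893e-05) = 0.9403 Ω
V = IR = 460 × 0.9403 = 433 V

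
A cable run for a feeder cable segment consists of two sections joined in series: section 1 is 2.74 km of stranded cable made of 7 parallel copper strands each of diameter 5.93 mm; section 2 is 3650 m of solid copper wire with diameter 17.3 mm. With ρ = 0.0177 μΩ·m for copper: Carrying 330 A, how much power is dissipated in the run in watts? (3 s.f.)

ρ = 0.0177 μΩ·m = 1.77×10^-8 Ω·m
Section 1: A_strand = π(2.9650e-03)² = 2.762e-05 m²; R₁ = ρL/(N·A_s) = (1.77×10^-8)(2740)/(7×2.762e-05) = 0.2509 Ω
Section 2: A = π(d/2)² = π(8.6500e-03 m)² = 2.351e-04 m²
R₂ = (1.77×10^-8)(3650)/(2.351e-04) = 0.2748 Ω
R = R₁ + R₂ = 0.5257 Ω
P = I²R = (330)² × 0.5257 = 57200 W

57200 W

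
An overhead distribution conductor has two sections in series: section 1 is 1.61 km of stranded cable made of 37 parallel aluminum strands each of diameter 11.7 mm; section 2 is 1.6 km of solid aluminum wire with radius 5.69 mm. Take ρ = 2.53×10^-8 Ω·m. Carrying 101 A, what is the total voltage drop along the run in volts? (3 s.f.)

41.2 V

Section 1: A_strand = π(5.8500e-03)² = 1.075e-04 m²; R₁ = ρL/(N·A_s) = (2.53×10^-8)(1610)/(37×1.075e-04) = 0.01024 Ω
Section 2: A = πr² = π(5.6900e-03 m)² = 1.017e-04 m²
R₂ = (2.53×10^-8)(1600)/(1.017e-04) = 0.398 Ω
R = R₁ + R₂ = 0.4082 Ω
V = IR = 101 × 0.4082 = 41.2 V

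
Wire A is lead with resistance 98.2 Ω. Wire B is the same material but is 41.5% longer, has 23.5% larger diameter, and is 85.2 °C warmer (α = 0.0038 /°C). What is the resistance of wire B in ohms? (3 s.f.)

121 Ω

R ∝ ρL/d² with ρ ∝ (1+αΔT), so R_B/R_A = (1 + 41.5/100) × (1 + 23.5/100)⁻² × (1 + 0.0038×85.2)
= 1.415 × 0.6556 × 1.324 = 1.228
R_B = 1.228 × 98.2 = 121 Ω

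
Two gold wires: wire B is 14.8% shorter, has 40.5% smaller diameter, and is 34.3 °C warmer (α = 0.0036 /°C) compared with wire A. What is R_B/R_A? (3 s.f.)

2.70

R ∝ ρL/d² with ρ ∝ (1+αΔT), so R_B/R_A = (1 − 14.8/100) × (1 − 40.5/100)⁻² × (1 + 0.0036×34.3)
= 0.852 × 2.825 × 1.123 = 2.70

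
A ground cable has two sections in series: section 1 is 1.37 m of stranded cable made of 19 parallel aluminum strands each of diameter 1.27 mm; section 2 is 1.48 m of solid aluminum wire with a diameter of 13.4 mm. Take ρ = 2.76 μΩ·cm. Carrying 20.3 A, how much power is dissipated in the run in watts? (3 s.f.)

0.767 W

ρ = 2.76 μΩ·cm = 2.76×10^-8 Ω·m
Section 1: A_strand = π(6.3500e-04)² = 1.267e-06 m²; R₁ = ρL/(N·A_s) = (2.76×10^-8)(1.37)/(19×1.267e-06) = 0.001571 Ω
Section 2: A = π(d/2)² = π(6.7000e-03 m)² = 1.410e-04 m²
R₂ = (2.76×10^-8)(1.48)/(1.410e-04) = 2.896×10^-4 Ω
R = R₁ + R₂ = 0.001861 Ω
P = I²R = (20.3)² × 0.001861 = 0.767 W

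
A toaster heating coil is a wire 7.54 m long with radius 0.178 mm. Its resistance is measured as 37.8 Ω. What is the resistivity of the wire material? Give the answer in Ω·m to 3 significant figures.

A = πr² = π(1.7800e-04 m)² = 9.954e-08 m²
ρ = RA/L = (37.8)(9.954e-08)/(7.54) = 4.99×10^-7 Ω·m

4.99×10^-7 Ω·m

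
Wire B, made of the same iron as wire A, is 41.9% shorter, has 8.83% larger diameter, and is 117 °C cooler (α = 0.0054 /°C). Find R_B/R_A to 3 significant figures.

0.181

R ∝ ρL/d² with ρ ∝ (1+αΔT), so R_B/R_A = (1 − 41.9/100) × (1 + 8.83/100)⁻² × (1 − 0.0054×117)
= 0.581 × 0.8443 × 0.3682 = 0.181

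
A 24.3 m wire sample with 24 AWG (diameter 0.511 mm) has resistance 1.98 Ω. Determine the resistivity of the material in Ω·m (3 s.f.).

A = π(0.511/2 mm)² = π(2.5550e-04 m)² = 2.051e-07 m²
ρ = RA/L = (1.98)(2.051e-07)/(24.3) = 1.67×10^-8 Ω·m

1.67×10^-8 Ω·m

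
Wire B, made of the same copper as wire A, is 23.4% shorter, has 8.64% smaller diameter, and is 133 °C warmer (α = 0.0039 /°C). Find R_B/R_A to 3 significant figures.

R ∝ ρL/d² with ρ ∝ (1+αΔT), so R_B/R_A = (1 − 23.4/100) × (1 − 8.64/100)⁻² × (1 + 0.0039×133)
= 0.766 × 1.198 × 1.519 = 1.39

1.39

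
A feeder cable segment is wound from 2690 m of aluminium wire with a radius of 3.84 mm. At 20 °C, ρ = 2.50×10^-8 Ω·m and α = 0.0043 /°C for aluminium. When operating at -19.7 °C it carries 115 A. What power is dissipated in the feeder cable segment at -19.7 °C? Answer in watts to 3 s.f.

15900 W

A = πr² = π(3.8400e-03 m)² = 4.632e-05 m²
R₍20₎ = ρL/A = (2.50×10^-8)(2690)/(4.632e-05) = 1.452 Ω
R₍-19.7₎ = R₍20₎(1 + αΔT) = 1.452 × (1 + 0.0043×-39.7) = 1.204 Ω
P = I²R = (115)² × 1.204 = 15900 W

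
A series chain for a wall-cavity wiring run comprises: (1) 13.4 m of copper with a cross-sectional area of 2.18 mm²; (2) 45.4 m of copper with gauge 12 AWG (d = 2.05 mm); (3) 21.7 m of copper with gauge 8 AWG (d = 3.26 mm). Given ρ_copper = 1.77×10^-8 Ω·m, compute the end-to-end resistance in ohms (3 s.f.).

Seg 1: A = 2.18 mm² = 2.180e-06 m²
R_1 = (1.77×10^-8)(13.4)/(2.180e-06) = 0.1088 Ω
Seg 2: A = π(2.05/2 mm)² = π(1.0250e-03 m)² = 3.301e-06 m²
R_2 = (1.77×10^-8)(45.4)/(3.301e-06) = 0.2435 Ω
Seg 3: A = π(3.26/2 mm)² = π(1.6300e-03 m)² = 8.347e-06 m²
R_3 = (1.77×10^-8)(21.7)/(8.347e-06) = 0.04602 Ω
R_total = R_1 + R_2 + R_3 = 0.398 Ω

0.398 Ω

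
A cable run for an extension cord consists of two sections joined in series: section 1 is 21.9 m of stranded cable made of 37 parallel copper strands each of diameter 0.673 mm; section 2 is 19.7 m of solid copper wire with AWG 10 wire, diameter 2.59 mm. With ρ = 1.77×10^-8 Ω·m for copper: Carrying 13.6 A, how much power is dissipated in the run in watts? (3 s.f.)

Section 1: A_strand = π(3.3650e-04)² = 3.557e-07 m²; R₁ = ρL/(N·A_s) = (1.77×10^-8)(21.9)/(37×3.557e-07) = 0.02945 Ω
Section 2: A = π(2.59/2 mm)² = π(1.2950e-03 m)² = 5.269e-06 m²
R₂ = (1.77×10^-8)(19.7)/(5.269e-06) = 0.06618 Ω
R = R₁ + R₂ = 0.09563 Ω
P = I²R = (13.6)² × 0.09563 = 17.7 W

17.7 W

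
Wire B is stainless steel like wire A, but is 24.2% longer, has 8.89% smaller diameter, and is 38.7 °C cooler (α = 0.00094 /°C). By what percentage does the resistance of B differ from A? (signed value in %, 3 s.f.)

44.2%

R ∝ ρL/d² with ρ ∝ (1+αΔT), so R_B/R_A = (1 + 24.2/100) × (1 − 8.89/100)⁻² × (1 − 0.00094×38.7)
= 1.242 × 1.205 × 0.9636 = 1.442
(R_B − R_A)/R_A = 1.442 − 1 = 44.2%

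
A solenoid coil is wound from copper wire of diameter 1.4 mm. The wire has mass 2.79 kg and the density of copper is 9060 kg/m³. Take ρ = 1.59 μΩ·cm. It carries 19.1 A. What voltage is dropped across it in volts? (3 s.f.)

ρ = 1.59 μΩ·cm = 1.59×10^-8 Ω·m
A = π(d/2)² = π(7.0000e-04 m)² = 1.5394e-06 m²
L = m/(density·A) = 2.79/(9060×1.5394e-06) = 200 m
R = ρL/A = (1.59×10^-8)(200)/(1.5394e-06) = 2.066 Ω
V = IR = 19.1 × 2.066 = 39.5 V

39.5 V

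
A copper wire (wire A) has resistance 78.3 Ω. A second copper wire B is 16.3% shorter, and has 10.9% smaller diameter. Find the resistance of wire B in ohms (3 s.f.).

R ∝ L/d², so R_B/R_A = (1 − 16.3/100) × (1 − 10.9/100)⁻²
= 0.837 × 1.26 = 1.054
R_B = 1.054 × 78.3 = 82.6 Ω

82.6 Ω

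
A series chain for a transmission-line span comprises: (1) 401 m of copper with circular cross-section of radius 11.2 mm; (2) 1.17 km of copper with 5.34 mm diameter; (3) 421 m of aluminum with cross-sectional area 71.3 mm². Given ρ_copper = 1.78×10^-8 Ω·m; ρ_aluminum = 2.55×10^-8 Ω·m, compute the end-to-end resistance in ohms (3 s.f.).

Seg 1: A = πr² = π(1.1200e-02 m)² = 3.941e-04 m²
R_1 = (1.78×10^-8)(401)/(3.941e-04) = 0.01811 Ω
Seg 2: A = π(d/2)² = π(2.6700e-03 m)² = 2.240e-05 m²
R_2 = (1.78×10^-8)(1170)/(2.240e-05) = 0.9299 Ω
Seg 3: A = 71.3 mm² = 7.130e-05 m²
R_3 = (2.55×10^-8)(421)/(7.130e-05) = 0.1506 Ω
R_total = R_1 + R_2 + R_3 = 1.10 Ω

1.10 Ω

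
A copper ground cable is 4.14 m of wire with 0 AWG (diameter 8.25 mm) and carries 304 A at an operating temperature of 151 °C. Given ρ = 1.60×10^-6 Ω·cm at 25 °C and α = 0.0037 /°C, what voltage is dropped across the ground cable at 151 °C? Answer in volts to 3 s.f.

ρ = 1.60×10^-6 Ω·cm = 1.60×10^-8 Ω·m
A = π(8.25/2 mm)² = π(4.1250e-03 m)² = 5.346e-05 m²
R₍25₎ = ρL/A = (1.60×10^-8)(4.14)/(5.346e-05) = 0.001239 Ω
R₍151₎ = R₍25₎(1 + αΔT) = 0.001239 × (1 + 0.0037×126) = 0.001817 Ω
V = IR = 304 × 0.001817 = 0.552 V

0.552 V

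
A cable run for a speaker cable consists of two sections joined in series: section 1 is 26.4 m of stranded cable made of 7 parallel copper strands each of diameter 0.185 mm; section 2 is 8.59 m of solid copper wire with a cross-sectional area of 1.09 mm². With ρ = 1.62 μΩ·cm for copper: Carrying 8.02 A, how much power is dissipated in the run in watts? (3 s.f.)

ρ = 1.62 μΩ·cm = 1.62×10^-8 Ω·m
Section 1: A_strand = π(9.2500e-05)² = 2.688e-08 m²; R₁ = ρL/(N·A_s) = (1.62×10^-8)(26.4)/(7×2.688e-08) = 2.273 Ω
Section 2: A = 1.09 mm² = 1.090e-06 m²
R₂ = (1.62×10^-8)(8.59)/(1.090e-06) = 0.1277 Ω
R = R₁ + R₂ = 2.401 Ω
P = I²R = (8.02)² × 2.401 = 154 W

154 W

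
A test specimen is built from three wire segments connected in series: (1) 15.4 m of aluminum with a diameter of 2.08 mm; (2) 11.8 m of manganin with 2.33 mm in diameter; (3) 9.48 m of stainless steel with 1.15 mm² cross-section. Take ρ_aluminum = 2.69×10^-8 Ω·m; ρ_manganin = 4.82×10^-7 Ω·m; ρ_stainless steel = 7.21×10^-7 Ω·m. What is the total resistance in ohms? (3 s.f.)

Seg 1: A = π(d/2)² = π(1.0400e-03 m)² = 3.398e-06 m²
R_1 = (2.69×10^-8)(15.4)/(3.398e-06) = 0.1219 Ω
Seg 2: A = π(d/2)² = π(1.1650e-03 m)² = 4.264e-06 m²
R_2 = (4.82×10^-7)(11.8)/(4.264e-06) = 1.334 Ω
Seg 3: A = 1.15 mm² = 1.150e-06 m²
R_3 = (7.21×10^-7)(9.48)/(1.150e-06) = 5.944 Ω
R_total = R_1 + R_2 + R_3 = 7.40 Ω

7.40 Ω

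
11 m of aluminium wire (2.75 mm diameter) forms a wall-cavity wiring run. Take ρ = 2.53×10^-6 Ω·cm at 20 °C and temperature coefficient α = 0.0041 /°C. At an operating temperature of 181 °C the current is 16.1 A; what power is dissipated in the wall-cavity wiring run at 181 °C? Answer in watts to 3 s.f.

ρ = 2.53×10^-6 Ω·cm = 2.53×10^-8 Ω·m
A = π(d/2)² = π(1.3750e-03 m)² = 5.940e-06 m²
R₍20₎ = ρL/A = (2.53×10^-8)(11)/(5.940e-06) = 0.04686 Ω
R₍181₎ = R₍20₎(1 + αΔT) = 0.04686 × (1 + 0.0041×161) = 0.07778 Ω
P = I²R = (16.1)² × 0.07778 = 20.2 W

20.2 W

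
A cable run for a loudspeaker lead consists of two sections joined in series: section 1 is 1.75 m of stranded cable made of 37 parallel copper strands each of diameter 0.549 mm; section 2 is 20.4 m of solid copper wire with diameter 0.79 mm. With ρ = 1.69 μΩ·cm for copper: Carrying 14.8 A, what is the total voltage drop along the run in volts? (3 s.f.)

ρ = 1.69 μΩ·cm = 1.69×10^-8 Ω·m
Section 1: A_strand = π(2.7450e-04)² = 2.367e-07 m²; R₁ = ρL/(N·A_s) = (1.69×10^-8)(1.75)/(37×2.367e-07) = 0.003377 Ω
Section 2: A = π(d/2)² = π(3.9500e-04 m)² = 4.902e-07 m²
R₂ = (1.69×10^-8)(20.4)/(4.902e-07) = 0.7034 Ω
R = R₁ + R₂ = 0.7067 Ω
V = IR = 14.8 × 0.7067 = 10.5 V

10.5 V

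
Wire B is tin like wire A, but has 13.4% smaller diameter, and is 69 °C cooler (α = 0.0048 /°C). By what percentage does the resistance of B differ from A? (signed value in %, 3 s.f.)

R ∝ ρL/d² with ρ ∝ (1+αΔT), so R_B/R_A = (1 − 13.4/100)⁻² × (1 − 0.0048×69)
= 1.333 × 0.6688 = 0.8918
(R_B − R_A)/R_A = 0.8918 − 1 = -10.8%

-10.8%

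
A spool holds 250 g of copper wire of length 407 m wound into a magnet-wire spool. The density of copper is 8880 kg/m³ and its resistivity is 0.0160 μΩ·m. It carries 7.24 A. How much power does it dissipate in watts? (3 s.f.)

ρ = 0.0160 μΩ·m = 1.60×10^-8 Ω·m
A = m/(density·L) = 0.25/(8880×407) = 6.9172e-08 m²
R = ρL/A = (1.60×10^-8)(407)/(6.9172e-08) = 94.14 Ω
P = I²R = (7.24)² × 94.14 = 4930 W

4930 W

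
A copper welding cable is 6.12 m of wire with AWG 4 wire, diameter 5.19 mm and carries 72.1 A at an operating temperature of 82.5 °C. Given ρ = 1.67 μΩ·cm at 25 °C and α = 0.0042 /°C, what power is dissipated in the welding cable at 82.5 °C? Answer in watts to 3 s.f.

31.2 W

ρ = 1.67 μΩ·cm = 1.67×10^-8 Ω·m
A = π(5.19/2 mm)² = π(2.5950e-03 m)² = 2.116e-05 m²
R₍25₎ = ρL/A = (1.67×10^-8)(6.12)/(2.116e-05) = 0.004831 Ω
R₍82.5₎ = R₍25₎(1 + αΔT) = 0.004831 × (1 + 0.0042×57.5) = 0.005998 Ω
P = I²R = (72.1)² × 0.005998 = 31.2 W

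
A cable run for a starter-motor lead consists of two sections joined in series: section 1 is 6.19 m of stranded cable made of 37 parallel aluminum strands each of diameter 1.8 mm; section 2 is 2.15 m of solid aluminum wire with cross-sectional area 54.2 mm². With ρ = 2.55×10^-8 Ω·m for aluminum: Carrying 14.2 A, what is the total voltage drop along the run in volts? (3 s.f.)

0.0382 V

Section 1: A_strand = π(9.0000e-04)² = 2.545e-06 m²; R₁ = ρL/(N·A_s) = (2.55×10^-8)(6.19)/(37×2.545e-06) = 0.001676 Ω
Section 2: A = 54.2 mm² = 5.420e-05 m²
R₂ = (2.55×10^-8)(2.15)/(5.420e-05) = 0.001012 Ω
R = R₁ + R₂ = 0.002688 Ω
V = IR = 14.2 × 0.002688 = 0.0382 V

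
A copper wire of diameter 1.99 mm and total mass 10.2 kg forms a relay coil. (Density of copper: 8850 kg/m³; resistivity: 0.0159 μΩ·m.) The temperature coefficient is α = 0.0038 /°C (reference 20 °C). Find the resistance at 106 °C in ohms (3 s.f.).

2.51 Ω

ρ = 0.0159 μΩ·m = 1.59×10^-8 Ω·m
A = π(d/2)² = π(9.9500e-04 m)² = 3.1103e-06 m²
L = m/(density·A) = 10.2/(8850×3.1103e-06) = 370.6 m
R = ρL/A = (1.59×10^-8)(370.6)/(3.1103e-06) = 1.894 Ω
R(106 °C) = 1.894 × (1 + 0.0038×86) = 2.51 Ω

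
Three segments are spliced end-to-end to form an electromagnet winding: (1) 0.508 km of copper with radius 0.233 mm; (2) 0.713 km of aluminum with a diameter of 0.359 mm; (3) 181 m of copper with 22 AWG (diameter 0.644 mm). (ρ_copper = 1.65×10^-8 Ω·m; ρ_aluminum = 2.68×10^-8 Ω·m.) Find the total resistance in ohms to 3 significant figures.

247 Ω

Seg 1: A = πr² = π(2.3300e-04 m)² = 1.706e-07 m²
R_1 = (1.65×10^-8)(508)/(1.706e-07) = 49.15 Ω
Seg 2: A = π(d/2)² = π(1.7950e-04 m)² = 1.012e-07 m²
R_2 = (2.68×10^-8)(713)/(1.012e-07) = 188.8 Ω
Seg 3: A = π(0.644/2 mm)² = π(3.2200e-04 m)² = 3.257e-07 m²
R_3 = (1.65×10^-8)(181)/(3.257e-07) = 9.169 Ω
R_total = R_1 + R_2 + R_3 = 247 Ω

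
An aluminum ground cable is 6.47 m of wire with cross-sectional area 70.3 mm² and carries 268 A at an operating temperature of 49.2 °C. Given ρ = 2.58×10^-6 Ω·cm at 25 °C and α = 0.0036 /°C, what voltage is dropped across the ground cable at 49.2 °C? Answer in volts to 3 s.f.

0.692 V

ρ = 2.58×10^-6 Ω·cm = 2.58×10^-8 Ω·m
A = 70.3 mm² = 7.030e-05 m²
R₍25₎ = ρL/A = (2.58×10^-8)(6.47)/(7.030e-05) = 0.002374 Ω
R₍49.2₎ = R₍25₎(1 + αΔT) = 0.002374 × (1 + 0.0036×24.2) = 0.002581 Ω
V = IR = 268 × 0.002581 = 0.692 V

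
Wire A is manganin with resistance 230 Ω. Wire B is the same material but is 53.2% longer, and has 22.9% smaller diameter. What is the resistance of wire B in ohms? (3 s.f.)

R ∝ L/d², so R_B/R_A = (1 + 53.2/100) × (1 − 22.9/100)⁻²
= 1.532 × 1.682 = 2.577
R_B = 2.577 × 230 = 593 Ω

593 Ω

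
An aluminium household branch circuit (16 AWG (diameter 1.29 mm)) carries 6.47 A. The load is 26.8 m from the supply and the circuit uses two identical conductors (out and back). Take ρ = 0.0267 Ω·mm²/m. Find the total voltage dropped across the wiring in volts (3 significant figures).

ρ = 0.0267 Ω·mm²/m = 2.67×10^-8 Ω·m
A = π(1.29/2 mm)² = π(6.4500e-04 m)² = 1.307e-06 m²
Total conductor length (both ways) L = 2 × 26.8 = 53.6 m
R = ρL/A = (2.67×10^-8)(53.6)/(1.307e-06) = 1.095 Ω
V = IR = 6.47 × 1.095 = 7.08 V

7.08 V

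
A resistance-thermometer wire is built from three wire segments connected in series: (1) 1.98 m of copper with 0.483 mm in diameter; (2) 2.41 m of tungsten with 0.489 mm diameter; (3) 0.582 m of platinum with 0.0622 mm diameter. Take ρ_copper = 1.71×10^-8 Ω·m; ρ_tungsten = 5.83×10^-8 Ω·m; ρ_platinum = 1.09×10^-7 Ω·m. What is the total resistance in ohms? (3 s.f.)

Seg 1: A = π(d/2)² = π(2.4150e-04 m)² = 1.832e-07 m²
R_1 = (1.71×10^-8)(1.98)/(1.832e-07) = 0.1848 Ω
Seg 2: A = π(d/2)² = π(2.4450e-04 m)² = 1.878e-07 m²
R_2 = (5.83×10^-8)(2.41)/(1.878e-07) = 0.7481 Ω
Seg 3: A = π(d/2)² = π(3.1100e-05 m)² = 3.039e-09 m²
R_3 = (1.09×10^-7)(0.582)/(3.039e-09) = 20.88 Ω
R_total = R_1 + R_2 + R_3 = 21.8 Ω

21.8 Ω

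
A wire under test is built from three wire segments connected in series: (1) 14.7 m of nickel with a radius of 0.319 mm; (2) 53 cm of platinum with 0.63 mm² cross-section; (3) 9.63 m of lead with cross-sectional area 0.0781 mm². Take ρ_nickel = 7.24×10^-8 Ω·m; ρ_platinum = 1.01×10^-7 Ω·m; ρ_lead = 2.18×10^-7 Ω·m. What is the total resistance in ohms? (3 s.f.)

Seg 1: A = πr² = π(3.1900e-04 m)² = 3.197e-07 m²
R_1 = (7.24×10^-8)(14.7)/(3.197e-07) = 3.329 Ω
Seg 2: A = 0.63 mm² = 6.300e-07 m²
R_2 = (1.01×10^-7)(0.53)/(6.300e-07) = 0.08497 Ω
Seg 3: A = 0.0781 mm² = 7.810e-08 m²
R_3 = (2.18×10^-7)(9.63)/(7.810e-08) = 26.88 Ω
R_total = R_1 + R_2 + R_3 = 30.3 Ω

30.3 Ω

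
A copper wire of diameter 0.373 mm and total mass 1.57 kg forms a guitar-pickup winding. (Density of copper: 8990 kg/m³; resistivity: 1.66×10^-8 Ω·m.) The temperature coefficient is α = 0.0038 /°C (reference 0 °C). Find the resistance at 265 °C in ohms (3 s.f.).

A = π(d/2)² = π(1.8650e-04 m)² = 1.0927e-07 m²
L = m/(density·A) = 1.57/(8990×1.0927e-07) = 1598 m
R = ρL/A = (1.66×10^-8)(1598)/(1.0927e-07) = 242.8 Ω
R(265 °C) = 242.8 × (1 + 0.0038×265) = 487 Ω

487 Ω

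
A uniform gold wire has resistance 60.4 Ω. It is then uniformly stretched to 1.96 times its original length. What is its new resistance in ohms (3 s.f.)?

232 Ω

Volume constant ⇒ A' = A/k with k = 1.96. R' = ρ(kL)/(A/k) = k²R.
R' = 3.842 × 60.4 = 232 Ω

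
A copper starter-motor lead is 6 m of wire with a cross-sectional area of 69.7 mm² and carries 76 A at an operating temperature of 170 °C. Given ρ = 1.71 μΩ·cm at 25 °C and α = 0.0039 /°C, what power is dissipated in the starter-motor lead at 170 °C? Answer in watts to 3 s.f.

ρ = 1.71 μΩ·cm = 1.71×10^-8 Ω·m
A = 69.7 mm² = 6.970e-05 m²
R₍25₎ = ρL/A = (1.71×10^-8)(6)/(6.970e-05) = 0.001472 Ω
R₍170₎ = R₍25₎(1 + αΔT) = 0.001472 × (1 + 0.0039×145) = 0.002304 Ω
P = I²R = (76)² × 0.002304 = 13.3 W

13.3 W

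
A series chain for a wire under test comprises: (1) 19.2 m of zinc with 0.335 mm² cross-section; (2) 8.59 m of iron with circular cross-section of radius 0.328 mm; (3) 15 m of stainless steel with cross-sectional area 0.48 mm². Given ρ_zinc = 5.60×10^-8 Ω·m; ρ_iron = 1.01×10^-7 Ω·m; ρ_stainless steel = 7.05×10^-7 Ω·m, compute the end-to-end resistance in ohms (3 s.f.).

27.8 Ω

Seg 1: A = 0.335 mm² = 3.350e-07 m²
R_1 = (5.60×10^-8)(19.2)/(3.350e-07) = 3.21 Ω
Seg 2: A = πr² = π(3.2800e-04 m)² = 3.380e-07 m²
R_2 = (1.01×10^-7)(8.59)/(3.380e-07) = 2.567 Ω
Seg 3: A = 0.48 mm² = 4.800e-07 m²
R_3 = (7.05×10^-7)(15)/(4.800e-07) = 22.03 Ω
R_total = R_1 + R_2 + R_3 = 27.8 Ω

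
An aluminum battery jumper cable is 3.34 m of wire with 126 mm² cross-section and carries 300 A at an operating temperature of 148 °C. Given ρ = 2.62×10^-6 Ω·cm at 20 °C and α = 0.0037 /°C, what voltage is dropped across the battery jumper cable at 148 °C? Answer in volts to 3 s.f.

0.307 V

ρ = 2.62×10^-6 Ω·cm = 2.62×10^-8 Ω·m
A = 126 mm² = 1.260e-04 m²
R₍20₎ = ρL/A = (2.62×10^-8)(3.34)/(1.260e-04) = 6.945×10^-4 Ω
R₍148₎ = R₍20₎(1 + αΔT) = 6.945×10^-4 × (1 + 0.0037×128) = 0.001023 Ω
V = IR = 300 × 0.001023 = 0.307 V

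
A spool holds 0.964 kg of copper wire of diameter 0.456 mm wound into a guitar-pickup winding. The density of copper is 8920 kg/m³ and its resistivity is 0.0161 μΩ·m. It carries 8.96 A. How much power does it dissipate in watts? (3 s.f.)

ρ = 0.0161 μΩ·m = 1.61×10^-8 Ω·m
A = π(d/2)² = π(2.2800e-04 m)² = 1.6331e-07 m²
L = m/(density·A) = 0.964/(8920×1.6331e-07) = 661.7 m
R = ρL/A = (1.61×10^-8)(661.7)/(1.6331e-07) = 65.24 Ω
P = I²R = (8.96)² × 65.24 = 5240 W

5240 W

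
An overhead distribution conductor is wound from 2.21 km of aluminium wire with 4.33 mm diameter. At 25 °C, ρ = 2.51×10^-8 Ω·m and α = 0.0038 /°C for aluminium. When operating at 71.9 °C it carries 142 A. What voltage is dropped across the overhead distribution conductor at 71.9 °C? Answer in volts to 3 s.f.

630 V

A = π(d/2)² = π(2.1650e-03 m)² = 1.473e-05 m²
R₍25₎ = ρL/A = (2.51×10^-8)(2210)/(1.473e-05) = 3.767 Ω
R₍71.9₎ = R₍25₎(1 + αΔT) = 3.767 × (1 + 0.0038×46.9) = 4.438 Ω
V = IR = 142 × 4.438 = 630 V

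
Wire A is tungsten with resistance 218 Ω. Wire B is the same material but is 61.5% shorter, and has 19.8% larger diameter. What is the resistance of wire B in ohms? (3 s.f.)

58.5 Ω

R ∝ L/d², so R_B/R_A = (1 − 61.5/100) × (1 + 19.8/100)⁻²
= 0.385 × 0.6968 = 0.2682
R_B = 0.2682 × 218 = 58.5 Ω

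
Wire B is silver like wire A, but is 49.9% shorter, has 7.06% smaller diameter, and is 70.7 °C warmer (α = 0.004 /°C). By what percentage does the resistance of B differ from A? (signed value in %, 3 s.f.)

R ∝ ρL/d² with ρ ∝ (1+αΔT), so R_B/R_A = (1 − 49.9/100) × (1 − 7.06/100)⁻² × (1 + 0.004×70.7)
= 0.501 × 1.158 × 1.283 = 0.744
(R_B − R_A)/R_A = 0.744 − 1 = -25.6%

-25.6%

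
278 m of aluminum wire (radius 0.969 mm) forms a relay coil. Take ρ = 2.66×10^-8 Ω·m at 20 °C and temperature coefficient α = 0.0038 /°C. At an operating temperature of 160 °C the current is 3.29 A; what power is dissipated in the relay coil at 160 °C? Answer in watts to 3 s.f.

41.6 W

A = πr² = π(9.6900e-04 m)² = 2.950e-06 m²
R₍20₎ = ρL/A = (2.66×10^-8)(278)/(2.950e-06) = 2.507 Ω
R₍160₎ = R₍20₎(1 + αΔT) = 2.507 × (1 + 0.0038×140) = 3.841 Ω
P = I²R = (3.29)² × 3.841 = 41.6 W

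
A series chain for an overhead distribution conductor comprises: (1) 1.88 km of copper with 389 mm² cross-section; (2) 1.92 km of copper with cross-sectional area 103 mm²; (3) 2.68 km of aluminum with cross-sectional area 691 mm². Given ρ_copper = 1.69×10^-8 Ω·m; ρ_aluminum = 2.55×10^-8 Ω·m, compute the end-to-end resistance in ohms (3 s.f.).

0.496 Ω

Seg 1: A = 389 mm² = 3.890e-04 m²
R_1 = (1.69×10^-8)(1880)/(3.890e-04) = 0.08168 Ω
Seg 2: A = 103 mm² = 1.030e-04 m²
R_2 = (1.69×10^-8)(1920)/(1.030e-04) = 0.315 Ω
Seg 3: A = 691 mm² = 6.910e-04 m²
R_3 = (2.55×10^-8)(2680)/(6.910e-04) = 0.0989 Ω
R_total = R_1 + R_2 + R_3 = 0.496 Ω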